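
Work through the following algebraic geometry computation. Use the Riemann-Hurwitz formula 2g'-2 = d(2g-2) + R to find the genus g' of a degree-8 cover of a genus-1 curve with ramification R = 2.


Riemann-Hurwitz formula: 2g' - 2 = d(2g - 2) + R
Given: d = 8, g = 1, R = 2
2g' - 2 = 8*(2*1 - 2) + 2
2g' - 2 = 8*0 + 2
2g' - 2 = 0 + 2 = 2
2g' = 4
g' = 2

2


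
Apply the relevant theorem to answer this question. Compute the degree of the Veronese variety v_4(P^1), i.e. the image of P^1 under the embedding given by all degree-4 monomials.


The Veronese variety v_4(P^1) has degree d^r.
d^r = 4^1 = 4

4


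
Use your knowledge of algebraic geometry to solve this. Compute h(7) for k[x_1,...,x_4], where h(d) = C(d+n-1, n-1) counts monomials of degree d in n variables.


The Hilbert function for the polynomial ring in 4 variables is:
h(d) = C(d+n-1, n-1)
h(7) = C(7+4-1, 4-1) = C(10, 3)
= 10! / (3! * 7!)
= 120

120


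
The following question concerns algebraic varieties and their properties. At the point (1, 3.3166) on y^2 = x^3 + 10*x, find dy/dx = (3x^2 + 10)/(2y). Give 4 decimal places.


Using implicit differentiation of y^2 = x^3 + 10*x:
2y * dy/dx = 3x^2 + 10
dy/dx = (3x^2 + 10)/(2y)
Numerator: 3*1^2 + 10 = 13
Denominator: 2*3.3166 = 6.6332
dy/dx = 13/6.6332 = 1.9598

1.9598


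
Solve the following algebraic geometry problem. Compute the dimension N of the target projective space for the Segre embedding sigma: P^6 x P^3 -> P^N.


The Segre embedding maps P^m x P^n into P^N via
all products of coordinates from each factor.
N = (m+1)(n+1) - 1
N = (6+1)(3+1) - 1
N = 7*4 - 1
N = 28 - 1 = 27

27


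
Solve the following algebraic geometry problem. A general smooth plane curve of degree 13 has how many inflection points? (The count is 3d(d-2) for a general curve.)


For a general smooth plane curve C of degree d, the inflection points are
the intersection of C with its Hessian curve, which has degree 3(d-2).
By Bezout, the total intersection number is d * 3(d-2) = 13 * 33 = 429.
For a general curve every flex is ordinary, so each contributes
multiplicity 1 to C·Hess(C), and the number of distinct inflection
points is 3d(d-2).
Inflection points = 3*13*(13-2) = 3*13*11 = 429

429


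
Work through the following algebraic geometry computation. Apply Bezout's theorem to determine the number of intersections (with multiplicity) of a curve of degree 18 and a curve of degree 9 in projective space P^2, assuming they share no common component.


Bezout's theorem states the intersection count equals the product of degrees.
Intersection count = 18 * 9 = 162

162


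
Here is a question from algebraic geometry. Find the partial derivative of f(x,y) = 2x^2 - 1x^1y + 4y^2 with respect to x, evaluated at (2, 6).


df/dx = 2*2*x^1 + 1*(-1)*x^0*y
At (2,6): 2*2*2^1 + 1*(-1)*2^0*6
= 8 - 6
= 2

2


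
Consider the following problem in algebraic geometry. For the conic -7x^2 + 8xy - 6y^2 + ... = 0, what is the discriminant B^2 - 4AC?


The discriminant of a conic Ax^2 + Bxy + Cy^2 + ... = 0 is B^2 - 4AC.
B^2 = 8^2 = 64
4AC = 4*(-7)*(-6) = 168
Discriminant = 64 - 168 = -104

-104


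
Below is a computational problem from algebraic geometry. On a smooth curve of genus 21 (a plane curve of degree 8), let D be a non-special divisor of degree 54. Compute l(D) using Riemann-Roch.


First, compute the genus of a smooth plane curve of degree 8:
g = (d-1)(d-2)/2 = (8-1)(8-2)/2 = 21
For a non-special divisor D (i.e., h^1(D) = 0), Riemann-Roch gives:
l(D) = deg(D) - g + 1
Since deg(D) = 54 >= 2g - 1 = 41, D is non-special.
l(D) = 54 - 21 + 1 = 34

34


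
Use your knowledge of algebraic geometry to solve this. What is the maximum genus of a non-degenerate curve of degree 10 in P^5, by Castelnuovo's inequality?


Castelnuovo's bound: write d - 1 = m(r-1) + epsilon with 0 <= epsilon < r-1.
d - 1 = 10 - 1 = 9
r - 1 = 5 - 1 = 4
9 = 2*4 + 1, so m = 2, epsilon = 1
pi(d, r) = m(m-1)(r-1)/2 + m*epsilon
= 2*1*4/2 + 2*1
= 8/2 + 2
= 4 + 2 = 6

6


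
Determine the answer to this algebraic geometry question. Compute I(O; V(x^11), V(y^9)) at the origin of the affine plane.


The intersection multiplicity of V(x^a) and V(y^b) at the origin is:
I(O; V(x^11), V(y^9)) = dim_k(k[x,y]/(x^11, y^9))
A basis for k[x,y]/(x^11, y^9) is the set of monomials x^i * y^j
where 0 <= i < 11 and 0 <= j < 9.
The number of such monomials is 11 * 9 = 99

99


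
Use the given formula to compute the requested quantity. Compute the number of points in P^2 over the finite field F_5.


P^2(F_5) has (q^(n+1) - 1)/(q - 1) points.
= 5^2 + 5^1 + 5^0
= 25 + 5 + 1
= 31

31


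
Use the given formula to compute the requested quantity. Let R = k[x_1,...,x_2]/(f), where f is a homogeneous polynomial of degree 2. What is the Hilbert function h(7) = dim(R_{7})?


For R = k[x_1,...,x_n]/(f) with f homogeneous of degree e:
The Hilbert series is (1 - t^e)/(1 - t)^n.
So h(d) = C(d+n-1, n-1) - C(d-e+n-1, n-1) for d >= e.
With n=2, e=2, d=7:
C(7+2-1, 2-1) = C(8, 1) = 8
C(7-2+2-1, 2-1) = C(6, 1) = 6
h(7) = 8 - 6 = 2

2


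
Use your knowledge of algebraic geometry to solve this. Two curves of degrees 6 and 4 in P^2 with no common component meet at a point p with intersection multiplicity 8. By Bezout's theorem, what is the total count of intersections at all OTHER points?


By Bezout's theorem, the total intersection number is d1 * d2.
Total = 6 * 4 = 24
Intersection multiplicity at p = 8
Remaining intersections = 24 - 8 = 16

16


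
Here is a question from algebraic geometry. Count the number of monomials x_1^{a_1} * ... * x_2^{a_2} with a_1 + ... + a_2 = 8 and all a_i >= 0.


The number of degree-8 monomials in 2 variables is C(d+n-1, n-1).
= C(8+2-1, 2-1) = C(9, 1)
= 9

9


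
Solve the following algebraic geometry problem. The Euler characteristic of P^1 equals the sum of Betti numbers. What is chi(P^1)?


The complex projective space P^1 has one cell in each even real dimension 0, 2, ..., 2.
The cohomology groups are H^{2k}(P^1) = Z for k = 0,...,1, and 0 otherwise.
Euler characteristic = sum of Betti numbers = 1 per even-dimensional cohomology group.
chi(P^1) = 1 + 1 = 2

2


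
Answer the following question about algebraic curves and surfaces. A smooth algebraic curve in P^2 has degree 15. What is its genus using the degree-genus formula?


Using the genus formula for smooth plane curves:
g = (d-1)(d-2)/2
g = (15-1)(15-2)/2
g = 14*13/2
g = 182/2 = 91

91


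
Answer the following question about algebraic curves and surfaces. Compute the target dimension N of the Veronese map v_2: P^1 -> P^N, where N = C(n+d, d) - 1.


The Veronese embedding v_d: P^n -> P^N maps each point to all
degree-d monomials in n+1 homogeneous coordinates.
N = C(n+d, d) - 1
N = C(1+2, 2) - 1
N = C(3, 2) - 1
C(3, 2) = 3
N = 3 - 1 = 2

2


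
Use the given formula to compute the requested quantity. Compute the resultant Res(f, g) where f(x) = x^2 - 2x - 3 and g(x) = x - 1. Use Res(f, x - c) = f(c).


For Res(f, x - c), we evaluate f at x = c.
f(1) = 1^2 - 2*1 - 3
= 1 - 2 - 3
= -1 - 3 = -4
Res(f, g) = -4

-4


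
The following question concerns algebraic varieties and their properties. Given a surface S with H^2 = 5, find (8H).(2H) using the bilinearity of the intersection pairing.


Using bilinearity of the intersection pairing on a surface S:
(aH).(bH) = ab * (H.H)
We have H^2 = 5.
D.E = (8H).(2H) = 8*2*5
= 16*5
= 80

80


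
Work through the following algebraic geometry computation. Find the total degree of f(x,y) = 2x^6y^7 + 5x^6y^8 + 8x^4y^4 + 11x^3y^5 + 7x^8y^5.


Examine each term for its total degree (sum of exponents).
  Term '2x^6y^7' has total degree 6+7 = 13.
  Term '5x^6y^8' has total degree 6+8 = 14.
  Term '8x^4y^4' has total degree 4+4 = 8.
  Term '11x^3y^5' has total degree 3+5 = 8.
  Term '7x^8y^5' has total degree 8+5 = 13.
The maximum total degree among all terms is 14.

14


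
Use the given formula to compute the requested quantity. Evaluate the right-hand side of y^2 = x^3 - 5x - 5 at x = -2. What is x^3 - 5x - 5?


Compute x^3 - 5x - 5 at x = -2:
x^3 = (-2)^3 = -8
(-5)*x = (-5)*(-2) = 10
Sum: -8 + 10 - 5 = -3

-3


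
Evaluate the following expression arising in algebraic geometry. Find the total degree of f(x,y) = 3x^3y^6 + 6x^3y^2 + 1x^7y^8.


Examine each term for its total degree (sum of exponents).
  Term '3x^3y^6' has total degree 3+6 = 9.
  Term '6x^3y^2' has total degree 3+2 = 5.
  Term '1x^7y^8' has total degree 7+8 = 15.
The maximum total degree among all terms is 15.

15


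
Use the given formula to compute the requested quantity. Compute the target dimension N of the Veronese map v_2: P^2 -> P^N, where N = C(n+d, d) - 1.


The Veronese embedding v_d: P^n -> P^N maps each point to all
degree-d monomials in n+1 homogeneous coordinates.
N = C(n+d, d) - 1
N = C(2+2, 2) - 1
N = C(4, 2) - 1
C(4, 2) = 6
N = 6 - 1 = 5

5


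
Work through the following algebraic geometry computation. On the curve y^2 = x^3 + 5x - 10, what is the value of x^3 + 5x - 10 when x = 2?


Compute x^3 + 5x - 10 at x = 2:
x^3 = 2^3 = 8
5*x = 5*2 = 10
Sum: 8 + 10 - 10 = 8

8


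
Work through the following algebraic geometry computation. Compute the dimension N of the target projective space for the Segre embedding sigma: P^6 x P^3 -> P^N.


The Segre embedding maps P^m x P^n into P^N via
all products of coordinates from each factor.
N = (m+1)(n+1) - 1
N = (6+1)(3+1) - 1
N = 7*4 - 1
N = 28 - 1 = 27

27


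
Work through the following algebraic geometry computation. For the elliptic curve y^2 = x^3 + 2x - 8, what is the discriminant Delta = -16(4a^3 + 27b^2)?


Compute each component:
4a^3 = 4*2^3 = 4*8 = 32
27b^2 = 27*(-8)^2 = 27*64 = 1728
4a^3 + 27b^2 = 32 + 1728 = 1760
Delta = -16*1760 = -28160

-28160


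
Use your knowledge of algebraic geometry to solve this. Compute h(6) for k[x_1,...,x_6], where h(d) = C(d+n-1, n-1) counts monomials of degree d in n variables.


The Hilbert function for the polynomial ring in 6 variables is:
h(d) = C(d+n-1, n-1)
h(6) = C(6+6-1, 6-1) = C(11, 5)
= 11! / (5! * 6!)
= 462

462


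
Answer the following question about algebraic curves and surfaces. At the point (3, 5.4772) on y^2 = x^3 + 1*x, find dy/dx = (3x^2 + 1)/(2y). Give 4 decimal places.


Using implicit differentiation of y^2 = x^3 + 1*x:
2y * dy/dx = 3x^2 + 1
dy/dx = (3x^2 + 1)/(2y)
Numerator: 3*3^2 + 1 = 28
Denominator: 2*5.4772 = 10.9544
dy/dx = 28/10.9544 = 2.5561

2.5561


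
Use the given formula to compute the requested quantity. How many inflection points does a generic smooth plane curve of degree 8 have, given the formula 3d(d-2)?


For a general smooth plane curve C of degree d, the inflection points are
the intersection of C with its Hessian curve, which has degree 3(d-2).
By Bezout, the total intersection number is d * 3(d-2) = 8 * 18 = 144.
For a general curve every flex is ordinary, so each contributes
multiplicity 1 to C·Hess(C), and the number of distinct inflection
points is 3d(d-2).
Inflection points = 3*8*(8-2) = 3*8*6 = 144

144


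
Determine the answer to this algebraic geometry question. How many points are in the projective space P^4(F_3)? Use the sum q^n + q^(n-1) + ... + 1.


P^4(F_3) has (q^(n+1) - 1)/(q - 1) points.
= 3^4 + 3^3 + 3^2 + 3^1 + 3^0
= 81 + 27 + 9 + 3 + 1
= 121

121


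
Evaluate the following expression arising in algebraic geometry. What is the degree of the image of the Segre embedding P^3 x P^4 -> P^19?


The degree of the Segre variety P^3 x P^4 is C(m+n, m).
= C(7, 3)
= 35

35


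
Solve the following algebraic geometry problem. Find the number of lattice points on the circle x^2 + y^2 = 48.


Systematically check integer values of x where x^2 <= 48.
For each valid x, check if 48 - x^2 is a perfect square.
Total integer solutions found: 0

0


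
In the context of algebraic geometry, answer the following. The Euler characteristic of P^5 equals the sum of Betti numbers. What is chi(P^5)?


The complex projective space P^5 has one cell in each even real dimension 0, 2, ..., 10.
The cohomology groups are H^{2k}(P^5) = Z for k = 0,...,5, and 0 otherwise.
Euler characteristic = sum of Betti numbers = 1 per even-dimensional cohomology group.
chi(P^5) = 5 + 1 = 6

6


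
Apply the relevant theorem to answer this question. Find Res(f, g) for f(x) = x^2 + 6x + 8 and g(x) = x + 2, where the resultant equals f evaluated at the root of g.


For Res(f, x - c), we evaluate f at x = c.
f(-2) = (-2)^2 + 6*(-2) + 8
= 4 - 12 + 8
= -8 + 8 = 0
Res(f, g) = 0

0


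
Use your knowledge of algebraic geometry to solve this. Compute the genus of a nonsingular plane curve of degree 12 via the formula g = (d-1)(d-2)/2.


Using the genus formula for smooth plane curves:
g = (d-1)(d-2)/2
g = (12-1)(12-2)/2
g = 11*10/2
g = 110/2 = 55

55


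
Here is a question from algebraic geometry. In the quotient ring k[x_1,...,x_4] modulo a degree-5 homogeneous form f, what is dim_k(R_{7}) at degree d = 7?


For R = k[x_1,...,x_n]/(f) with f homogeneous of degree e:
The Hilbert series is (1 - t^e)/(1 - t)^n.
So h(d) = C(d+n-1, n-1) - C(d-e+n-1, n-1) for d >= e.
With n=4, e=5, d=7:
C(7+4-1, 4-1) = C(10, 3) = 120
C(7-5+4-1, 4-1) = C(5, 3) = 10
h(7) = 120 - 10 = 110

110


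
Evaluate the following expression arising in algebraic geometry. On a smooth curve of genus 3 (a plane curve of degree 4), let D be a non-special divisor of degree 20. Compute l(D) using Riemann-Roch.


First, compute the genus of a smooth plane curve of degree 4:
g = (d-1)(d-2)/2 = (4-1)(4-2)/2 = 3
For a non-special divisor D (i.e., h^1(D) = 0), Riemann-Roch gives:
l(D) = deg(D) - g + 1
Since deg(D) = 20 >= 2g - 1 = 5, D is non-special.
l(D) = 20 - 3 + 1 = 18

18


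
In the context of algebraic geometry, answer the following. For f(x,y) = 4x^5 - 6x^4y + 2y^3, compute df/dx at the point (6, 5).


df/dx = 5*4*x^4 + 4*(-6)*x^3*y
At (6,5): 5*4*6^4 + 4*(-6)*6^3*5
= 25920 - 25920
= 0

0


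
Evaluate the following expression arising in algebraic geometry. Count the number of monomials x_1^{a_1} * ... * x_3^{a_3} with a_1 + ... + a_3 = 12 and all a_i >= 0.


The number of degree-12 monomials in 3 variables is C(d+n-1, n-1).
= C(12+3-1, 3-1) = C(14, 2)
= 91

91


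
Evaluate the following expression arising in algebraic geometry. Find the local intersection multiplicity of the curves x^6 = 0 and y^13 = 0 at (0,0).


The intersection multiplicity of V(x^a) and V(y^b) at the origin is:
I(O; V(x^6), V(y^13)) = dim_k(k[x,y]/(x^6, y^13))
A basis for k[x,y]/(x^6, y^13) is the set of monomials x^i * y^j
where 0 <= i < 6 and 0 <= j < 13.
The number of such monomials is 6 * 13 = 78

78


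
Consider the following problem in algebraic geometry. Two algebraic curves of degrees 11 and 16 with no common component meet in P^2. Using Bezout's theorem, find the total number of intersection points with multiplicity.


Bezout's theorem states the intersection count equals the product of degrees.
Intersection count = 11 * 16 = 176

176


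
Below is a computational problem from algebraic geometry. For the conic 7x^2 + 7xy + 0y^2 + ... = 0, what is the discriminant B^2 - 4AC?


The discriminant of a conic Ax^2 + Bxy + Cy^2 + ... = 0 is B^2 - 4AC.
B^2 = 7^2 = 49
4AC = 4*7*0 = 0
Discriminant = 49 + 0 = 49

49


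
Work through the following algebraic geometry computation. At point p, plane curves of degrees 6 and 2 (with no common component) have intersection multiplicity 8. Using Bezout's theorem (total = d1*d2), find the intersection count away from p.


By Bezout's theorem, the total intersection number is d1 * d2.
Total = 6 * 2 = 12
Intersection multiplicity at p = 8
Remaining intersections = 12 - 8 = 4

4


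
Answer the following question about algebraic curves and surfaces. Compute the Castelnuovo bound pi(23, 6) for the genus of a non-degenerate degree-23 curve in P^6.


Castelnuovo's bound: write d - 1 = m(r-1) + epsilon with 0 <= epsilon < r-1.
d - 1 = 23 - 1 = 22
r - 1 = 6 - 1 = 5
22 = 4*5 + 2, so m = 4, epsilon = 2
pi(d, r) = m(m-1)(r-1)/2 + m*epsilon
= 4*3*5/2 + 4*2
= 60/2 + 8
= 30 + 8 = 38

38


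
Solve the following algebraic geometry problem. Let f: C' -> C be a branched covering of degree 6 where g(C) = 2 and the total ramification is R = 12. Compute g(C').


Riemann-Hurwitz formula: 2g' - 2 = d(2g - 2) + R
Given: d = 6, g = 2, R = 12
2g' - 2 = 6*(2*2 - 2) + 12
2g' - 2 = 6*2 + 12
2g' - 2 = 12 + 12 = 24
2g' = 26
g' = 13

13


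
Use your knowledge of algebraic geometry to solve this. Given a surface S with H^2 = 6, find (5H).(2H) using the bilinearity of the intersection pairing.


Using bilinearity of the intersection pairing on a surface S:
(aH).(bH) = ab * (H.H)
We have H^2 = 6.
D.E = (5H).(2H) = 5*2*6
= 10*6
= 60

60


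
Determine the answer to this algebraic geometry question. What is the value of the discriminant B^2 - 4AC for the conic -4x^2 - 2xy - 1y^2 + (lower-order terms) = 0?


The discriminant of a conic Ax^2 + Bxy + Cy^2 + ... = 0 is B^2 - 4AC.
B^2 = (-2)^2 = 4
4AC = 4*(-4)*(-1) = 16
Discriminant = 4 - 16 = -12

-12


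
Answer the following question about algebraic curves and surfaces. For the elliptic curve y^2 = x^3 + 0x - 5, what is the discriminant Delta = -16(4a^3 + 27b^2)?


Compute each component:
4a^3 = 4*0^3 = 4*0 = 0
27b^2 = 27*(-5)^2 = 27*25 = 675
4a^3 + 27b^2 = 0 + 675 = 675
Delta = -16*675 = -10800

-10800


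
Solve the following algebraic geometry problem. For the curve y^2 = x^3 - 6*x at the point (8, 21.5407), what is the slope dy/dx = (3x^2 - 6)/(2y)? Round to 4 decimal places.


Using implicit differentiation of y^2 = x^3 - 6*x:
2y * dy/dx = 3x^2 - 6
dy/dx = (3x^2 - 6)/(2y)
Numerator: 3*8^2 - 6 = 186
Denominator: 2*21.5407 = 43.0814
dy/dx = 186/43.0814 = 4.3174

4.3174


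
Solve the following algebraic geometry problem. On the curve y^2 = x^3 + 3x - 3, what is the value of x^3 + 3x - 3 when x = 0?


Compute x^3 + 3x - 3 at x = 0:
x^3 = 0^3 = 0
3*x = 3*0 = 0
Sum: 0 + 0 - 3 = -3

-3


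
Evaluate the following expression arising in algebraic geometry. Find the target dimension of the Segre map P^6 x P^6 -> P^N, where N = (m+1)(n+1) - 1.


The Segre embedding maps P^m x P^n into P^N via
all products of coordinates from each factor.
N = (m+1)(n+1) - 1
N = (6+1)(6+1) - 1
N = 7*7 - 1
N = 49 - 1 = 48

48


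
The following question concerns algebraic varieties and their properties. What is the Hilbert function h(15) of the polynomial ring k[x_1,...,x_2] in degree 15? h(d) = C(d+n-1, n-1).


The Hilbert function for the polynomial ring in 2 variables is:
h(d) = C(d+n-1, n-1)
h(15) = C(15+2-1, 2-1) = C(16, 1)
= 16! / (1! * 15!)
= 16

16


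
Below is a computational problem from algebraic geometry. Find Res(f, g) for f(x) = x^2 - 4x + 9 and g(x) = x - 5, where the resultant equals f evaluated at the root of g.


For Res(f, x - c), we evaluate f at x = c.
f(5) = 5^2 - 4*5 + 9
= 25 - 20 + 9
= 5 + 9 = 14
Res(f, g) = 14

14


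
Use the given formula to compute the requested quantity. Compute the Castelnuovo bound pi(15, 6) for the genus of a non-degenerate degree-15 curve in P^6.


Castelnuovo's bound: write d - 1 = m(r-1) + epsilon with 0 <= epsilon < r-1.
d - 1 = 15 - 1 = 14
r - 1 = 6 - 1 = 5
14 = 2*5 + 4, so m = 2, epsilon = 4
pi(d, r) = m(m-1)(r-1)/2 + m*epsilon
= 2*1*5/2 + 2*4
= 10/2 + 8
= 5 + 8 = 13

13


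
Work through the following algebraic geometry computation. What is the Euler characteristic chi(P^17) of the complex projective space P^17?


The complex projective space P^17 has one cell in each even real dimension 0, 2, ..., 34.
The cohomology groups are H^{2k}(P^17) = Z for k = 0,...,17, and 0 otherwise.
Euler characteristic = sum of Betti numbers = 1 per even-dimensional cohomology group.
chi(P^17) = 17 + 1 = 18

18


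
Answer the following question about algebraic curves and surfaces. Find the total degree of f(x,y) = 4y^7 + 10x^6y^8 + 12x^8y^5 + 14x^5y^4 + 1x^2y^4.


Examine each term for its total degree (sum of exponents).
  Term '4y^7' has total degree 0+7 = 7.
  Term '10x^6y^8' has total degree 6+8 = 14.
  Term '12x^8y^5' has total degree 8+5 = 13.
  Term '14x^5y^4' has total degree 5+4 = 9.
  Term '1x^2y^4' has total degree 2+4 = 6.
The maximum total degree among all terms is 14.

14


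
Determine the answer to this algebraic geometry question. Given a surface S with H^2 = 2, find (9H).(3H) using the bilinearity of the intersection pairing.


Using bilinearity of the intersection pairing on a surface S:
(aH).(bH) = ab * (H.H)
We have H^2 = 2.
D.E = (9H).(3H) = 9*3*2
= 27*2
= 54

54


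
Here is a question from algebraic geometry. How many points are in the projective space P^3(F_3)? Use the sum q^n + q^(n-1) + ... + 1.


P^3(F_3) has (q^(n+1) - 1)/(q - 1) points.
= 3^3 + 3^2 + 3^1 + 3^0
= 27 + 9 + 3 + 1
= 40

40


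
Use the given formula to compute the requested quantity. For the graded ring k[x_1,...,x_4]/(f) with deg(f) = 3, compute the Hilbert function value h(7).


For R = k[x_1,...,x_n]/(f) with f homogeneous of degree e:
The Hilbert series is (1 - t^e)/(1 - t)^n.
So h(d) = C(d+n-1, n-1) - C(d-e+n-1, n-1) for d >= e.
With n=4, e=3, d=7:
C(7+4-1, 4-1) = C(10, 3) = 120
C(7-3+4-1, 4-1) = C(7, 3) = 35
h(7) = 120 - 35 = 85

85


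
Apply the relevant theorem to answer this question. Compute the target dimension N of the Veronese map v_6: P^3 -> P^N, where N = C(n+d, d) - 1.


The Veronese embedding v_d: P^n -> P^N maps each point to all
degree-d monomials in n+1 homogeneous coordinates.
N = C(n+d, d) - 1
N = C(3+6, 6) - 1
N = C(9, 6) - 1
C(9, 6) = 84
N = 84 - 1 = 83

83


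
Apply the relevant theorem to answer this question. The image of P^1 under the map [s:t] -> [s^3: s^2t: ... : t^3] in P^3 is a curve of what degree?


The rational normal curve in P^3 is the image of P^1 under the 3-uple Veronese.
A general hyperplane in P^3 pulls back to a degree-3 form on P^1, which has 3 zeros,
so the curve meets a general hyperplane in 3 points. Degree = 3.

3


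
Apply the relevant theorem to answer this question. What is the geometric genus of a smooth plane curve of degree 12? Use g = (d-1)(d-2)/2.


Using the genus formula for smooth plane curves:
g = (d-1)(d-2)/2
g = (12-1)(12-2)/2
g = 11*10/2
g = 110/2 = 55

55


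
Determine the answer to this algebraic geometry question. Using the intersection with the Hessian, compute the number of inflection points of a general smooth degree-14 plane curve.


For a general smooth plane curve C of degree d, the inflection points are
the intersection of C with its Hessian curve, which has degree 3(d-2).
By Bezout, the total intersection number is d * 3(d-2) = 14 * 36 = 504.
For a general curve every flex is ordinary, so each contributes
multiplicity 1 to C·Hess(C), and the number of distinct inflection
points is 3d(d-2).
Inflection points = 3*14*(14-2) = 3*14*12 = 504

504


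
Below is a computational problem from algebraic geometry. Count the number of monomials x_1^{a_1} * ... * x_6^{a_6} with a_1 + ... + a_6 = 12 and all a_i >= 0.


The number of degree-12 monomials in 6 variables is C(d+n-1, n-1).
= C(12+6-1, 6-1) = C(17, 5)
= 6188

6188


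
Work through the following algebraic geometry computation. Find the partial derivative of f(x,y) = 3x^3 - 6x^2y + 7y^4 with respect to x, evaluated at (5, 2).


df/dx = 3*3*x^2 + 2*(-6)*x^1*y
At (5,2): 3*3*5^2 + 2*(-6)*5^1*2
= 225 - 120
= 105

105


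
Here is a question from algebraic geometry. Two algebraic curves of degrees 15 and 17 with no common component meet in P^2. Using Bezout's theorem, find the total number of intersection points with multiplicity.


Bezout's theorem states the intersection count equals the product of degrees.
Intersection count = 15 * 17 = 255

255


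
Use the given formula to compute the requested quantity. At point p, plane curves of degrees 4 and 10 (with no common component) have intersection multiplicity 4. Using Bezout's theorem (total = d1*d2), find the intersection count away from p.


By Bezout's theorem, the total intersection number is d1 * d2.
Total = 4 * 10 = 40
Intersection multiplicity at p = 4
Remaining intersections = 40 - 4 = 36

36


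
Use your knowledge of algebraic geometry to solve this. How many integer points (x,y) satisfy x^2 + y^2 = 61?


Systematically check integer values of x where x^2 <= 61.
For each valid x, check if 61 - x^2 is a perfect square.
x=5: 61 - 25 = 36, sqrt = 6 (valid)
x=6: 61 - 36 = 25, sqrt = 5 (valid)
Total integer solutions found: 8

8


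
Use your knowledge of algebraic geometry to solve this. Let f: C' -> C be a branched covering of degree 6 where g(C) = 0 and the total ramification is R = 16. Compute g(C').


Riemann-Hurwitz formula: 2g' - 2 = d(2g - 2) + R
Given: d = 6, g = 0, R = 16
2g' - 2 = 6*(2*0 - 2) + 16
2g' - 2 = 6*(-2) + 16
2g' - 2 = -12 + 16 = 4
2g' = 6
g' = 3

3


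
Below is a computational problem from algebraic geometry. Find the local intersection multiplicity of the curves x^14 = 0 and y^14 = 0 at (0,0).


The intersection multiplicity of V(x^a) and V(y^b) at the origin is:
I(O; V(x^14), V(y^14)) = dim_k(k[x,y]/(x^14, y^14))
A basis for k[x,y]/(x^14, y^14) is the set of monomials x^i * y^j
where 0 <= i < 14 and 0 <= j < 14.
The number of such monomials is 14 * 14 = 196

196


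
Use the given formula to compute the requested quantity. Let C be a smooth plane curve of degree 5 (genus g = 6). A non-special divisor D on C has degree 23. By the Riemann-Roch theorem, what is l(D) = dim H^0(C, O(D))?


First, compute the genus of a smooth plane curve of degree 5:
g = (d-1)(d-2)/2 = (5-1)(5-2)/2 = 6
For a non-special divisor D (i.e., h^1(D) = 0), Riemann-Roch gives:
l(D) = deg(D) - g + 1
Since deg(D) = 23 >= 2g - 1 = 11, D is non-special.
l(D) = 23 - 6 + 1 = 18

18


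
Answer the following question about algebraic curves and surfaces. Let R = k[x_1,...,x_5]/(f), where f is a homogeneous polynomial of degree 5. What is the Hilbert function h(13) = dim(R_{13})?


For R = k[x_1,...,x_n]/(f) with f homogeneous of degree e:
The Hilbert series is (1 - t^e)/(1 - t)^n.
So h(d) = C(d+n-1, n-1) - C(d-e+n-1, n-1) for d >= e.
With n=5, e=5, d=13:
C(13+5-1, 5-1) = C(17, 4) = 2380
C(13-5+5-1, 5-1) = C(12, 4) = 495
h(13) = 2380 - 495 = 1885

1885


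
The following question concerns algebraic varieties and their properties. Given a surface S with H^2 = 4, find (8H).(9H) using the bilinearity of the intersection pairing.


Using bilinearity of the intersection pairing on a surface S:
(aH).(bH) = ab * (H.H)
We have H^2 = 4.
D.E = (8H).(9H) = 8*9*4
= 72*4
= 288

288


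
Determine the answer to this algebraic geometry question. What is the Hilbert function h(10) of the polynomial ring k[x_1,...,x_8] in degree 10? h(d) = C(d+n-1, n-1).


The Hilbert function for the polynomial ring in 8 variables is:
h(d) = C(d+n-1, n-1)
h(10) = C(10+8-1, 8-1) = C(17, 7)
= 17! / (7! * 10!)
= 19448

19448


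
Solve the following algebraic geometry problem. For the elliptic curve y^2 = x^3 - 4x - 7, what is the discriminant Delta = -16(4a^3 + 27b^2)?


Compute each component:
4a^3 = 4*(-4)^3 = 4*(-64) = -256
27b^2 = 27*(-7)^2 = 27*49 = 1323
4a^3 + 27b^2 = -256 + 1323 = 1067
Delta = -16*1067 = -17072

-17072


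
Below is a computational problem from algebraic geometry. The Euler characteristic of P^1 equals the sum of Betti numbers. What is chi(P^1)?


The complex projective space P^1 has one cell in each even real dimension 0, 2, ..., 2.
The cohomology groups are H^{2k}(P^1) = Z for k = 0,...,1, and 0 otherwise.
Euler characteristic = sum of Betti numbers = 1 per even-dimensional cohomology group.
chi(P^1) = 1 + 1 = 2

2


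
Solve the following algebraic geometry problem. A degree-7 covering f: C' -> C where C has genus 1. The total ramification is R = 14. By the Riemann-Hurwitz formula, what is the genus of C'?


Riemann-Hurwitz formula: 2g' - 2 = d(2g - 2) + R
Given: d = 7, g = 1, R = 14
2g' - 2 = 7*(2*1 - 2) + 14
2g' - 2 = 7*0 + 14
2g' - 2 = 0 + 14 = 14
2g' = 16
g' = 8

8


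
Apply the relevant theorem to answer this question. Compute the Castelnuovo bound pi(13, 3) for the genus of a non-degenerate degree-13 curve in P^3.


Castelnuovo's bound: write d - 1 = m(r-1) + epsilon with 0 <= epsilon < r-1.
d - 1 = 13 - 1 = 12
r - 1 = 3 - 1 = 2
12 = 6*2 + 0, so m = 6, epsilon = 0
pi(d, r) = m(m-1)(r-1)/2 + m*epsilon
= 6*5*2/2 + 6*0
= 60/2 + 0
= 30 + 0 = 30

30


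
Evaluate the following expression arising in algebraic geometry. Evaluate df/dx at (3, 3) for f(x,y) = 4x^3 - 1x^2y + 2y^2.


df/dx = 3*4*x^2 + 2*(-1)*x^1*y
At (3,3): 3*4*3^2 + 2*(-1)*3^1*3
= 108 - 18
= 90

90


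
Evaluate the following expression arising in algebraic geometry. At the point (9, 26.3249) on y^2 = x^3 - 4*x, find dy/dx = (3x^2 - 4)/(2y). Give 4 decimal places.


Using implicit differentiation of y^2 = x^3 - 4*x:
2y * dy/dx = 3x^2 - 4
dy/dx = (3x^2 - 4)/(2y)
Numerator: 3*9^2 - 4 = 239
Denominator: 2*26.3249 = 52.6498
dy/dx = 239/52.6498 = 4.5394

4.5394


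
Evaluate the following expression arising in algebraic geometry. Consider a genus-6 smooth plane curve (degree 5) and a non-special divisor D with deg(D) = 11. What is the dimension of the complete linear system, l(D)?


First, compute the genus of a smooth plane curve of degree 5:
g = (d-1)(d-2)/2 = (5-1)(5-2)/2 = 6
For a non-special divisor D (i.e., h^1(D) = 0), Riemann-Roch gives:
l(D) = deg(D) - g + 1
Since deg(D) = 11 >= 2g - 1 = 11, D is non-special.
l(D) = 11 - 6 + 1 = 6

6


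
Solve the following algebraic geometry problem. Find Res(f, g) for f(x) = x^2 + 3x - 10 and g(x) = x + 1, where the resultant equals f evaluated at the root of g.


For Res(f, x - c), we evaluate f at x = c.
f(-1) = (-1)^2 + 3*(-1) - 10
= 1 - 3 - 10
= -2 - 10 = -12
Res(f, g) = -12

-12


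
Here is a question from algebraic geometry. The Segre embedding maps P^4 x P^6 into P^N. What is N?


The Segre embedding maps P^m x P^n into P^N via
all products of coordinates from each factor.
N = (m+1)(n+1) - 1
N = (4+1)(6+1) - 1
N = 5*7 - 1
N = 35 - 1 = 34

34


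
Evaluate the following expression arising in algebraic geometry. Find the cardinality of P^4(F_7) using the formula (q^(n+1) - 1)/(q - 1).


P^4(F_7) has (q^(n+1) - 1)/(q - 1) points.
= 7^4 + 7^3 + 7^2 + 7^1 + 7^0
= 2401 + 343 + 49 + 7 + 1
= 2801

2801


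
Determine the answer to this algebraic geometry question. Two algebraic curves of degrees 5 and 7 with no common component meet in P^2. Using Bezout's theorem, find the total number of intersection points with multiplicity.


Bezout's theorem states the intersection count equals the product of degrees.
Intersection count = 5 * 7 = 35

35


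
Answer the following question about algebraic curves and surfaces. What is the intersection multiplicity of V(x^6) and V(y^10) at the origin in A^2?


The intersection multiplicity of V(x^a) and V(y^b) at the origin is:
I(O; V(x^6), V(y^10)) = dim_k(k[x,y]/(x^6, y^10))
A basis for k[x,y]/(x^6, y^10) is the set of monomials x^i * y^j
where 0 <= i < 6 and 0 <= j < 10.
The number of such monomials is 6 * 10 = 60

60


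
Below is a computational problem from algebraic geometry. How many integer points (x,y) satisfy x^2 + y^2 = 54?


Systematically check integer values of x where x^2 <= 54.
For each valid x, check if 54 - x^2 is a perfect square.
Total integer solutions found: 0

0


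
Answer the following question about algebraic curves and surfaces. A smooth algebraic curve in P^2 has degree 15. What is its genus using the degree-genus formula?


Using the genus formula for smooth plane curves:
g = (d-1)(d-2)/2
g = (15-1)(15-2)/2
g = 14*13/2
g = 182/2 = 91

91


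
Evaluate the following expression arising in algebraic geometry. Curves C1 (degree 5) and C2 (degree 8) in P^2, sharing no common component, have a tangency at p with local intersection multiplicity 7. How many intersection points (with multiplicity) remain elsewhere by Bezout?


By Bezout's theorem, the total intersection number is d1 * d2.
Total = 5 * 8 = 40
Intersection multiplicity at p = 7
Remaining intersections = 40 - 7 = 33

33


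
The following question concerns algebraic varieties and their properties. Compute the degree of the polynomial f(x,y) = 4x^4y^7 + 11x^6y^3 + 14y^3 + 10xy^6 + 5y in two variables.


Examine each term for its total degree (sum of exponents).
  Term '4x^4y^7' has total degree 4+7 = 11.
  Term '11x^6y^3' has total degree 6+3 = 9.
  Term '14y^3' has total degree 0+3 = 3.
  Term '10xy^6' has total degree 1+6 = 7.
  Term '5y' has total degree 0+1 = 1.
The maximum total degree among all terms is 11.

11


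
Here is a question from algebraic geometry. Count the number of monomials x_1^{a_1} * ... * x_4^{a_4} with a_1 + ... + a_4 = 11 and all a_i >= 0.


The number of degree-11 monomials in 4 variables is C(d+n-1, n-1).
= C(11+4-1, 4-1) = C(14, 3)
= 364

364


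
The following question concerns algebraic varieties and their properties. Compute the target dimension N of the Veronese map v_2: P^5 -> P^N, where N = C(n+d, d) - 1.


The Veronese embedding v_d: P^n -> P^N maps each point to all
degree-d monomials in n+1 homogeneous coordinates.
N = C(n+d, d) - 1
N = C(5+2, 2) - 1
N = C(7, 2) - 1
C(7, 2) = 21
N = 21 - 1 = 20

20


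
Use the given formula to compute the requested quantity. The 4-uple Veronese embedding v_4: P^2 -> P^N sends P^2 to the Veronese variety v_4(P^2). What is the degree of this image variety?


The Veronese variety v_4(P^2) has degree d^r.
d^r = 4^2 = 16

16


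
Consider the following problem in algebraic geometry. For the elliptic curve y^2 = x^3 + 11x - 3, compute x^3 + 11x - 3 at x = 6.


Compute x^3 + 11x - 3 at x = 6:
x^3 = 6^3 = 216
11*x = 11*6 = 66
Sum: 216 + 66 - 3 = 279

279


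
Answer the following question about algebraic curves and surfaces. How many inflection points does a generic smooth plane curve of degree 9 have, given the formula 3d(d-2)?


For a general smooth plane curve C of degree d, the inflection points are
the intersection of C with its Hessian curve, which has degree 3(d-2).
By Bezout, the total intersection number is d * 3(d-2) = 9 * 21 = 189.
For a general curve every flex is ordinary, so each contributes
multiplicity 1 to C·Hess(C), and the number of distinct inflection
points is 3d(d-2).
Inflection points = 3*9*(9-2) = 3*9*7 = 189

189


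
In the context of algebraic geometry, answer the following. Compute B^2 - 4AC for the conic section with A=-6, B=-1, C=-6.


The discriminant of a conic Ax^2 + Bxy + Cy^2 + ... = 0 is B^2 - 4AC.
B^2 = (-1)^2 = 1
4AC = 4*(-6)*(-6) = 144
Discriminant = 1 - 144 = -143

-143


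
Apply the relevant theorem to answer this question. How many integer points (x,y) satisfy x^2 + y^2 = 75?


Systematically check integer values of x where x^2 <= 75.
For each valid x, check if 75 - x^2 is a perfect square.
Total integer solutions found: 0

0


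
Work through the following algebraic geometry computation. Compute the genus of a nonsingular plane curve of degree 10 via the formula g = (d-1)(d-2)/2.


Using the genus formula for smooth plane curves:
g = (d-1)(d-2)/2
g = (10-1)(10-2)/2
g = 9*8/2
g = 72/2 = 36

36


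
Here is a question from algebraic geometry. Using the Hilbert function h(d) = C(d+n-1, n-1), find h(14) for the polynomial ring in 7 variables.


The Hilbert function for the polynomial ring in 7 variables is:
h(d) = C(d+n-1, n-1)
h(14) = C(14+7-1, 7-1) = C(20, 6)
= 20! / (6! * 14!)
= 38760

38760


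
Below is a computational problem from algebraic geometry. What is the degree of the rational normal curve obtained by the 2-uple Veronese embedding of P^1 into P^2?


The rational normal curve in P^2 is the image of P^1 under the 2-uple Veronese.
A general hyperplane in P^2 pulls back to a degree-2 form on P^1, which has 2 zeros,
so the curve meets a general hyperplane in 2 points. Degree = 2.

2


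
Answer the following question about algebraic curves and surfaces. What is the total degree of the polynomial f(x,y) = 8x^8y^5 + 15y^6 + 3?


Examine each term for its total degree (sum of exponents).
  Term '8x^8y^5' has total degree 8+5 = 13.
  Term '15y^6' has total degree 0+6 = 6.
  Term '3' has total degree 0+0 = 0.
The maximum total degree among all terms is 13.

13


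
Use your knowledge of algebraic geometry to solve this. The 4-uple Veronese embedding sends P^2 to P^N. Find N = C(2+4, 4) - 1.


The Veronese embedding v_d: P^n -> P^N maps each point to all
degree-d monomials in n+1 homogeneous coordinates.
N = C(n+d, d) - 1
N = C(2+4, 4) - 1
N = C(6, 4) - 1
C(6, 4) = 15
N = 15 - 1 = 14

14


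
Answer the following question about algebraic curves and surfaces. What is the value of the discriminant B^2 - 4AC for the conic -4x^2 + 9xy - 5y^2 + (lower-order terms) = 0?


The discriminant of a conic Ax^2 + Bxy + Cy^2 + ... = 0 is B^2 - 4AC.
B^2 = 9^2 = 81
4AC = 4*(-4)*(-5) = 80
Discriminant = 81 - 80 = 1

1


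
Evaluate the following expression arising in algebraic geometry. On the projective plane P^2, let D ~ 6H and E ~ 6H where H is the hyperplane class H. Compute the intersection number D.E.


Using bilinearity of the intersection pairing on the projective plane P^2:
(aH).(bH) = ab * (H.H)
We have H^2 = 1 (Bezout).
D.E = (6H).(6H) = 6*6*1
= 36*1
= 36

36


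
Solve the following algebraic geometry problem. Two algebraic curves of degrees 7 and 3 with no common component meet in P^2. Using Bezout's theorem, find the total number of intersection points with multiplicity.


Bezout's theorem states the intersection count equals the product of degrees.
Intersection count = 7 * 3 = 21

21


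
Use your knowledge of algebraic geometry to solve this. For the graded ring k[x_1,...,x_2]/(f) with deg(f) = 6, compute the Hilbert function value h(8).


For R = k[x_1,...,x_n]/(f) with f homogeneous of degree e:
The Hilbert series is (1 - t^e)/(1 - t)^n.
So h(d) = C(d+n-1, n-1) - C(d-e+n-1, n-1) for d >= e.
With n=2, e=6, d=8:
C(8+2-1, 2-1) = C(9, 1) = 9
C(8-6+2-1, 2-1) = C(3, 1) = 3
h(8) = 9 - 3 = 6

6


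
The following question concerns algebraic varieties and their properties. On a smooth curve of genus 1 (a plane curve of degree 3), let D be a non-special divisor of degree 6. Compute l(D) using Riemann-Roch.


First, compute the genus of a smooth plane curve of degree 3:
g = (d-1)(d-2)/2 = (3-1)(3-2)/2 = 1
For a non-special divisor D (i.e., h^1(D) = 0), Riemann-Roch gives:
l(D) = deg(D) - g + 1
Since deg(D) = 6 >= 2g - 1 = 1, D is non-special.
l(D) = 6 - 1 + 1 = 6

6


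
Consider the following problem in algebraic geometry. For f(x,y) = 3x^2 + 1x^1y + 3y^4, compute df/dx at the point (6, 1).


df/dx = 2*3*x^1 + 1*1*x^0*y
At (6,1): 2*3*6^1 + 1*1*6^0*1
= 36 + 1
= 37

37


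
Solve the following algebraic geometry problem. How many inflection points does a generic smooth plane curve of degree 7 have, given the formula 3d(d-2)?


For a general smooth plane curve C of degree d, the inflection points are
the intersection of C with its Hessian curve, which has degree 3(d-2).
By Bezout, the total intersection number is d * 3(d-2) = 7 * 15 = 105.
For a general curve every flex is ordinary, so each contributes
multiplicity 1 to C·Hess(C), and the number of distinct inflection
points is 3d(d-2).
Inflection points = 3*7*(7-2) = 3*7*5 = 105

105


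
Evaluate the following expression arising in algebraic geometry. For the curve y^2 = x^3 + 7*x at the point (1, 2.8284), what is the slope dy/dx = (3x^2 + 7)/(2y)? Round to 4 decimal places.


Using implicit differentiation of y^2 = x^3 + 7*x:
2y * dy/dx = 3x^2 + 7
dy/dx = (3x^2 + 7)/(2y)
Numerator: 3*1^2 + 7 = 10
Denominator: 2*2.8284 = 5.6568
dy/dx = 10/5.6568 = 1.7678

1.7678


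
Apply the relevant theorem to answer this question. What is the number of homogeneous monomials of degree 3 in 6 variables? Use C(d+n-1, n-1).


The number of degree-3 monomials in 6 variables is C(d+n-1, n-1).
= C(3+6-1, 6-1) = C(8, 5)
= 56

56
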